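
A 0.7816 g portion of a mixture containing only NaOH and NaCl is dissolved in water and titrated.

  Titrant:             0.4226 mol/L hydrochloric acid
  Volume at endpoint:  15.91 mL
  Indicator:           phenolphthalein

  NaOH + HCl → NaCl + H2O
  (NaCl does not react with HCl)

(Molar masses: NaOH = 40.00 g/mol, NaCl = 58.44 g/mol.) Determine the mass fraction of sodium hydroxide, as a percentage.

34.41 %

n(HCl) = 0.01591 × 0.4226 = 6.724 × 10^-3 mol
Let x = n(NaOH), y = n(NaCl).
Titrant: 1x = 6.724 × 10^-3;  mass: 40.00x + 58.44y = 0.7816
Solving, x = 6.724 × 10^-3 mol, y = 8.772 × 10^-3 mol
mass of NaOH = 6.724 × 10^-3 × 40.00 = 0.2689 g
% NaOH = 0.2689 / 0.7816 × 100 = 34.41 %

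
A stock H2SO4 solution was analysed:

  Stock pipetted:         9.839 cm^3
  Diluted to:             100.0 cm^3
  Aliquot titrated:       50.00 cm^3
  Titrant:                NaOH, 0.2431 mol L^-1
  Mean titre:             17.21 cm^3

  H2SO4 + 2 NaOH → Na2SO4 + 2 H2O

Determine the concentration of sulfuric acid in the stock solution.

n(NaOH) = 0.01721 × 0.2431 = 4.184 × 10^-3 mol
From the 1:2 ratio, n(H2SO4) in the aliquot = 1/2 × 4.184 × 10^-3 = 2.092 × 10^-3 mol
[H2SO4]_dilute = 2.092 × 10^-3 / 0.05000 = 0.04184 mol/L
Dilution factor = 100.0 / 9.839 = 10.16
[H2SO4]_stock = 0.04184 × 10.16 = 0.4252 mol/L

0.4252 mol/L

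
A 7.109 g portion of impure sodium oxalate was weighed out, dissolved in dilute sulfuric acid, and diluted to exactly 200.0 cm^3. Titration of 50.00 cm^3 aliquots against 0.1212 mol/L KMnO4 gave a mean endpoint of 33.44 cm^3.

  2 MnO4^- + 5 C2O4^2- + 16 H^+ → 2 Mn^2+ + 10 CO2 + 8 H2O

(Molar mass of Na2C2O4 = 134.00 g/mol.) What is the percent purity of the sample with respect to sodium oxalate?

76.40 %

n(KMnO4) per titration = 0.03344 × 0.1212 = 4.053 × 10^-3 mol
From the 5:2 ratio, n(Na2C2O4) in each aliquot = 5/2 × 4.053 × 10^-3 = 0.01013 mol
n(Na2C2O4) in the whole flask = 0.01013 × 200.0/50.00 = 0.04053 mol
mass of Na2C2O4 = 0.04053 × 134.00 = 5.431 g
% Na2C2O4 = 5.431 / 7.109 × 100 = 76.40 %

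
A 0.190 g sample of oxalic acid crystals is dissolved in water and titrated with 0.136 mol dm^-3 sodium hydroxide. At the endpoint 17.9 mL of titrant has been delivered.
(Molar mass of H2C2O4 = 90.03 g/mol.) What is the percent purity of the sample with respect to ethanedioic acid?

57.7 %

H2C2O4 + 2 NaOH → Na2C2O4 + 2 H2O
n(NaOH) = 0.0179 L × 0.136 mol/L = 2.43 × 10^-3 mol
From the 1:2 ratio, n(H2C2O4) = 1/2 × 2.43 × 10^-3 = 1.22 × 10^-3 mol
mass of H2C2O4 = 1.22 × 10^-3 × 90.03 g/mol = 0.110 g
% H2C2O4 = 0.110 / 0.190 × 100 = 57.7 %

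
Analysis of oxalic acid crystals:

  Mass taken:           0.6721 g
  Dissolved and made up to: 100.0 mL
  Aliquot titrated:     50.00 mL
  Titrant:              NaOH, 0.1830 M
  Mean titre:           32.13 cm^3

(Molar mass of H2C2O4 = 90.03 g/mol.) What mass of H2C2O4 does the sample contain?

H2C2O4 + 2 NaOH → Na2C2O4 + 2 H2O
n(NaOH) per titration = 0.03213 × 0.1830 = 5.880 × 10^-3 mol
From the 1:2 ratio, n(H2C2O4) in each aliquot = 1/2 × 5.880 × 10^-3 = 2.940 × 10^-3 mol
n(H2C2O4) in the whole flask = 2.940 × 10^-3 × 100.0/50.00 = 5.880 × 10^-3 mol
mass of H2C2O4 = 5.880 × 10^-3 × 90.03 = 0.5294 g

0.5294 g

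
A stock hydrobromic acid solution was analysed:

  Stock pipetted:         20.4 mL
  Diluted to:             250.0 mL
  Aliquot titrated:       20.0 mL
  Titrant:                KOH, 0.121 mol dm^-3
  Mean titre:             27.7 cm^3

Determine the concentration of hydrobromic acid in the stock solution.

2.05 mol/L

HBr + KOH → KBr + H2O
n(KOH) = 0.0277 × 0.121 = 3.35 × 10^-3 mol
n(HBr) in the aliquot = 3.35 × 10^-3 mol (1:1 ratio)
[HBr]_dilute = 3.35 × 10^-3 / 0.0200 = 0.168 mol/L
Dilution factor = 250.0 / 20.4 = 12.25
[HBr]_stock = 0.168 × 12.25 = 2.05 mol/L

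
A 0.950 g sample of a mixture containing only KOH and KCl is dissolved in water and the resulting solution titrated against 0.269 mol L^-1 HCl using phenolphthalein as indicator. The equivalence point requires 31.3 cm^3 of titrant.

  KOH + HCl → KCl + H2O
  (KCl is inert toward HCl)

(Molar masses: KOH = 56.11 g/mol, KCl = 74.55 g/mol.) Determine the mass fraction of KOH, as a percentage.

n(HCl) = 0.0313 × 0.269 = 8.42 × 10^-3 mol
Let x = n(KOH), y = n(KCl).
Titrant: 1x = 8.42 × 10^-3;  mass: 56.11x + 74.55y = 0.950
Solving, x = 8.42 × 10^-3 mol, y = 6.41 × 10^-3 mol
mass of KOH = 8.42 × 10^-3 × 56.11 = 0.472 g
% KOH = 0.472 / 0.950 × 100 = 49.7 %

49.7 %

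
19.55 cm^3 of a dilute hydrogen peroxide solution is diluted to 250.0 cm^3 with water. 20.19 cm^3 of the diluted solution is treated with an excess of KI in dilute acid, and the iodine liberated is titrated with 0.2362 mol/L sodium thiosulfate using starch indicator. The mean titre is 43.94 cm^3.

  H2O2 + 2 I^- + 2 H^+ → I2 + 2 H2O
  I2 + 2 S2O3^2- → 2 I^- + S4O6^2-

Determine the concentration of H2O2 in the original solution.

3.287 mol/L

n(S2O3^2-) = 0.04394 × 0.2362 = 0.01038 mol
n(I2) = n(S2O3^2-)/2 = 5.189 × 10^-3 mol
n(H2O2) in the aliquot = 5.189 × 10^-3 mol (1:1 ratio)
[H2O2]_dilute = 5.189 × 10^-3 / 0.02019 = 0.2570 mol/L
[H2O2]_original = 0.2570 × 250.0/19.55 = 3.287 mol/L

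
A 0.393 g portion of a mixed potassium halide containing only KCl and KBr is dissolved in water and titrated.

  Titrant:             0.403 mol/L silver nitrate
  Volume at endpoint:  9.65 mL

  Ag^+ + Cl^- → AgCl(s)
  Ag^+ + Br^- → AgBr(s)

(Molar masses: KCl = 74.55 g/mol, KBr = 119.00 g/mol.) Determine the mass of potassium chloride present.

n(AgNO3) = 0.00965 × 0.403 = 3.89 × 10^-3 mol
Let x = n(KCl), y = n(KBr).
Titrant: 1x + 1y = 3.89 × 10^-3;  mass: 74.55x + 119.00y = 0.393
Solving, x = 1.57 × 10^-3 mol, y = 2.32 × 10^-3 mol
mass of KCl = 1.57 × 10^-3 × 74.55 = 0.117 g

0.117 g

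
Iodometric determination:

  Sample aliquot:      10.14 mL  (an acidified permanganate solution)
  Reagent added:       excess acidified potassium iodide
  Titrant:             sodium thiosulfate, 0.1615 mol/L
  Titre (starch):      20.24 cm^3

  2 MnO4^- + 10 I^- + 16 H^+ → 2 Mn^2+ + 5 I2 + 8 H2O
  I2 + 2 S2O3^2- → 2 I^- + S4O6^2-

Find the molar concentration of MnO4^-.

n(S2O3^2-) = 0.02024 × 0.1615 = 3.269 × 10^-3 mol
n(I2) = n(S2O3^2-)/2 = 1.634 × 10^-3 mol
From the 2:5 ratio, n(MnO4^-) in the aliquot = 2/5 × 1.634 × 10^-3 = 6.538 × 10^-4 mol
[MnO4^-] = 6.538 × 10^-4 / 0.01014 = 0.06447 mol/L

0.06447 mol/L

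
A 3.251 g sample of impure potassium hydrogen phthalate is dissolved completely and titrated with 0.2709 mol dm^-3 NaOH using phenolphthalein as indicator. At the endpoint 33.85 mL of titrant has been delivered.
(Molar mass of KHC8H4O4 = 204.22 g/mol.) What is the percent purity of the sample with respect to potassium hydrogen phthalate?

KHC8H4O4 + NaOH → KNaC8H4O4 + H2O
n(NaOH) = 0.03385 L × 0.2709 mol/L = 9.170 × 10^-3 mol
n(KHC8H4O4) = 9.170 × 10^-3 mol (1:1 ratio)
mass of KHC8H4O4 = 9.170 × 10^-3 × 204.22 g/mol = 1.873 g
% KHC8H4O4 = 1.873 / 3.251 × 100 = 57.60 %

57.60 %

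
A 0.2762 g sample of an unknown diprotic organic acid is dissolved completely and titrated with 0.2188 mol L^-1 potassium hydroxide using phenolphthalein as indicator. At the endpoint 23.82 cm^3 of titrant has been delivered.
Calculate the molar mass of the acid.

106.0 g/mol

n(KOH) = 0.02382 L × 0.2188 mol/L = 5.212 × 10^-3 mol
From the 1:2 ratio, n(H2A) = 1/2 × 5.212 × 10^-3 = 2.606 × 10^-3 mol
M = m / n = 0.2762 g / 2.606 × 10^-3 mol = 106.0 g/mol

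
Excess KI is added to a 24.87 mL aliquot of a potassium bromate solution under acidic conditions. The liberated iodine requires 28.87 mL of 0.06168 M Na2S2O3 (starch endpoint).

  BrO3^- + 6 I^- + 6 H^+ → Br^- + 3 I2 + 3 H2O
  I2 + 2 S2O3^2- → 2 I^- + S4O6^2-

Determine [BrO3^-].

n(S2O3^2-) = 0.02887 × 0.06168 = 1.781 × 10^-3 mol
n(I2) = n(S2O3^2-)/2 = 8.904 × 10^-4 mol
From the 1:3 ratio, n(BrO3^-) in the aliquot = 1/3 × 8.904 × 10^-4 = 2.968 × 10^-4 mol
[BrO3^-] = 2.968 × 10^-4 / 0.02487 = 0.01193 mol/L

0.01193 M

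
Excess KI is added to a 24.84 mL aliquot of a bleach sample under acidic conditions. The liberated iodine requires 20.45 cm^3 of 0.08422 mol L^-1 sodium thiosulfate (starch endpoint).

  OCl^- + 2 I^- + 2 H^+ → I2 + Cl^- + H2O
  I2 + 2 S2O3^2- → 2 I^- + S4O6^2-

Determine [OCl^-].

n(S2O3^2-) = 0.02045 × 0.08422 = 1.722 × 10^-3 mol
n(I2) = n(S2O3^2-)/2 = 8.611 × 10^-4 mol
n(OCl^-) in the aliquot = 8.611 × 10^-4 mol (1:1 ratio)
[OCl^-] = 8.611 × 10^-4 / 0.02484 = 0.03467 mol/L

0.03467 mol/L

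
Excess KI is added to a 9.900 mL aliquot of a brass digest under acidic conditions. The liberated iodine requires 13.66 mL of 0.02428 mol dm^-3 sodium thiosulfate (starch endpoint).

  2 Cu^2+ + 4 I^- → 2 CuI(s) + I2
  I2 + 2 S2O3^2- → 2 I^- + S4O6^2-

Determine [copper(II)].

0.03350 mol/L

n(S2O3^2-) = 0.01366 × 0.02428 = 3.317 × 10^-4 mol
n(I2) = n(S2O3^2-)/2 = 1.658 × 10^-4 mol
From the 2:1 ratio, n(Cu2+) in the aliquot = 2/1 × 1.658 × 10^-4 = 3.317 × 10^-4 mol
[Cu2+] = 3.317 × 10^-4 / 0.009900 = 0.03350 mol/L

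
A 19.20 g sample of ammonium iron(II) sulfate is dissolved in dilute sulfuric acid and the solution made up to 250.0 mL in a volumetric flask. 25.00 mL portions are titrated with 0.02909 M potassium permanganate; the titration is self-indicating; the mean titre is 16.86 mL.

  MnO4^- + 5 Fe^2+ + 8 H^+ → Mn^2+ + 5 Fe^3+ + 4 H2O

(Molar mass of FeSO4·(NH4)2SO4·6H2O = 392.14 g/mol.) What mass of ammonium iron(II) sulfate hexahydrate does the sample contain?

n(KMnO4) per titration = 0.01686 × 0.02909 = 4.905 × 10^-4 mol
From the 5:1 ratio, n(FeSO4·(NH4)2SO4·6H2O) in each aliquot = 5/1 × 4.905 × 10^-4 = 2.452 × 10^-3 mol
n(FeSO4·(NH4)2SO4·6H2O) in the whole flask = 2.452 × 10^-3 × 250.0/25.00 = 0.02452 mol
mass of FeSO4·(NH4)2SO4·6H2O = 0.02452 × 392.14 = 9.616 g

9.616 g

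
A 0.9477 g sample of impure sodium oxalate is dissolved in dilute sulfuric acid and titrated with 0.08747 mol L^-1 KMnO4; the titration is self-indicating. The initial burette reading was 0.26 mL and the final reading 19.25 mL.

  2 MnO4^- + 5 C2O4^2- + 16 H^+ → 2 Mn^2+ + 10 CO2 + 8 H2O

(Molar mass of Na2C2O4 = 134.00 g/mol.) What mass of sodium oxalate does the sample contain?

n(KMnO4) = 0.01899 L × 0.08747 mol/L = 1.661 × 10^-3 mol
From the 5:2 ratio, n(Na2C2O4) = 5/2 × 1.661 × 10^-3 = 4.153 × 10^-3 mol
mass of Na2C2O4 = 4.153 × 10^-3 × 134.00 g/mol = 0.5565 g

0.5565 g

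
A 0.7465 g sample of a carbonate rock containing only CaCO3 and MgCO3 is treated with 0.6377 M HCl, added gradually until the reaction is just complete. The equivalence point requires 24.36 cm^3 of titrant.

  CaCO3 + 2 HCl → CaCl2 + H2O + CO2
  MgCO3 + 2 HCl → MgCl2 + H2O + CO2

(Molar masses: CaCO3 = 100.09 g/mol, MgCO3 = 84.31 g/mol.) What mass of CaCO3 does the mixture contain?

0.5813 g

n(HCl) = 0.02436 × 0.6377 = 0.01553 mol
Let x = n(CaCO3), y = n(MgCO3).
Titrant: 2x + 2y = 0.01553;  mass: 100.09x + 84.31y = 0.7465
Solving, x = 5.808 × 10^-3 mol, y = 1.959 × 10^-3 mol
mass of CaCO3 = 5.808 × 10^-3 × 100.09 = 0.5813 g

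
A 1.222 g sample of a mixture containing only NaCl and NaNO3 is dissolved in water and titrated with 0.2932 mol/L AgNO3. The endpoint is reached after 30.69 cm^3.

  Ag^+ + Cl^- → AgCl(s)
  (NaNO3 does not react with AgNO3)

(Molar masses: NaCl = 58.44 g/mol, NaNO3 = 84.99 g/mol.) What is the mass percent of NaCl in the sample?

n(AgNO3) = 0.03069 × 0.2932 = 8.998 × 10^-3 mol
Let x = n(NaCl), y = n(NaNO3).
Titrant: 1x = 8.998 × 10^-3;  mass: 58.44x + 84.99y = 1.222
Solving, x = 8.998 × 10^-3 mol, y = 8.191 × 10^-3 mol
mass of NaCl = 8.998 × 10^-3 × 58.44 = 0.5259 g
% NaCl = 0.5259 / 1.222 × 100 = 43.03 %

43.03 %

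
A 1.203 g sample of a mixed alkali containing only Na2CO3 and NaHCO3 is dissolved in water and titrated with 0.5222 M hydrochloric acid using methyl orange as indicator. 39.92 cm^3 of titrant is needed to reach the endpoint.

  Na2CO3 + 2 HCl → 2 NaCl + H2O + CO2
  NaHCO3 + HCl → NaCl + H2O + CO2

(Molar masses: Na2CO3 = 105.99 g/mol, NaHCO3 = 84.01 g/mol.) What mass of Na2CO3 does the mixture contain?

0.9369 g

n(HCl) = 0.03992 × 0.5222 = 0.02085 mol
Let x = n(Na2CO3), y = n(NaHCO3).
Titrant: 2x + 1y = 0.02085;  mass: 105.99x + 84.01y = 1.203
Solving, x = 8.839 × 10^-3 mol, y = 3.168 × 10^-3 mol
mass of Na2CO3 = 8.839 × 10^-3 × 105.99 = 0.9369 g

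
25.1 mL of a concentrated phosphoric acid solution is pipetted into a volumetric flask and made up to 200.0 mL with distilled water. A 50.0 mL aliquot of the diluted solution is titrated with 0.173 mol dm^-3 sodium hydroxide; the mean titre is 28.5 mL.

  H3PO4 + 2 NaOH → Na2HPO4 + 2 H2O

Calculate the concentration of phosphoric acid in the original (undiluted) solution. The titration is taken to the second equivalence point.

n(NaOH) = 0.0285 × 0.173 = 4.93 × 10^-3 mol
From the 1:2 ratio, n(H3PO4) in the aliquot = 1/2 × 4.93 × 10^-3 = 2.47 × 10^-3 mol
[H3PO4]_dilute = 2.47 × 10^-3 / 0.0500 = 0.0493 mol/L
Dilution factor = 200.0 / 25.1 = 7.968
[H3PO4]_stock = 0.0493 × 7.968 = 0.393 mol/L

0.393 mol/L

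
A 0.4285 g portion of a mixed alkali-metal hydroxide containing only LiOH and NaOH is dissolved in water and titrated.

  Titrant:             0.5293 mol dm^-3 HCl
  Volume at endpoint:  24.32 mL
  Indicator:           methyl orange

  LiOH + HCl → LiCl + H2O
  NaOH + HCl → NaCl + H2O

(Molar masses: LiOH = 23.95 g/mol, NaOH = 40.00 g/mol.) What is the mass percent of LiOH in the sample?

n(HCl) = 0.02432 × 0.5293 = 0.01287 mol
Let x = n(LiOH), y = n(NaOH).
Titrant: 1x + 1y = 0.01287;  mass: 23.95x + 40.00y = 0.4285
Solving, x = 5.383 × 10^-3 mol, y = 7.489 × 10^-3 mol
mass of LiOH = 5.383 × 10^-3 × 23.95 = 0.1289 g
% LiOH = 0.1289 / 0.4285 × 100 = 30.09 %

30.09 %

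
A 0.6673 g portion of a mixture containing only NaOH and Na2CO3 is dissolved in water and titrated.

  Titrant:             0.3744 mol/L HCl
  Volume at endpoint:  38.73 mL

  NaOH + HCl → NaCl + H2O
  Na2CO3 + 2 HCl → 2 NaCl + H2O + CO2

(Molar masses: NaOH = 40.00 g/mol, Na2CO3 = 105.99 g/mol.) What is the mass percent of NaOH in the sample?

n(HCl) = 0.03873 × 0.3744 = 0.01450 mol
Let x = n(NaOH), y = n(Na2CO3).
Titrant: 1x + 2y = 0.01450;  mass: 40.00x + 105.99y = 0.6673
Solving, x = 7.784 × 10^-3 mol, y = 3.358 × 10^-3 mol
mass of NaOH = 7.784 × 10^-3 × 40.00 = 0.3114 g
% NaOH = 0.3114 / 0.6673 × 100 = 46.66 %

46.66 %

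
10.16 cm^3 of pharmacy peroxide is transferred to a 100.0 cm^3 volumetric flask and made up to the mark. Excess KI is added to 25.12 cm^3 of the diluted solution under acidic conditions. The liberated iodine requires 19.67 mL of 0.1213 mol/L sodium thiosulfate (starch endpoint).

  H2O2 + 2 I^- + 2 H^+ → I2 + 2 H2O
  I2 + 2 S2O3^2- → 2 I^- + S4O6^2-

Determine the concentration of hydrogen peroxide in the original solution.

n(S2O3^2-) = 0.01967 × 0.1213 = 2.386 × 10^-3 mol
n(I2) = n(S2O3^2-)/2 = 1.193 × 10^-3 mol
n(H2O2) in the aliquot = 1.193 × 10^-3 mol (1:1 ratio)
[H2O2]_dilute = 1.193 × 10^-3 / 0.02512 = 0.04749 mol/L
[H2O2]_original = 0.04749 × 100.0/10.16 = 0.4674 mol/L

0.4674 mol/L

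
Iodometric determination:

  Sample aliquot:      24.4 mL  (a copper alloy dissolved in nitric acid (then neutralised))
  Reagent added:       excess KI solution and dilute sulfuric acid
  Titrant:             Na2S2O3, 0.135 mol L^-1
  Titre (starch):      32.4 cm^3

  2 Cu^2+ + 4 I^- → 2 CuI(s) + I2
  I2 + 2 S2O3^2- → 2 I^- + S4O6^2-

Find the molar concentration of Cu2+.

n(S2O3^2-) = 0.0324 × 0.135 = 4.37 × 10^-3 mol
n(I2) = n(S2O3^2-)/2 = 2.19 × 10^-3 mol
From the 2:1 ratio, n(Cu2+) in the aliquot = 2/1 × 2.19 × 10^-3 = 4.37 × 10^-3 mol
[Cu2+] = 4.37 × 10^-3 / 0.0244 = 0.179 mol/L

0.179 mol/L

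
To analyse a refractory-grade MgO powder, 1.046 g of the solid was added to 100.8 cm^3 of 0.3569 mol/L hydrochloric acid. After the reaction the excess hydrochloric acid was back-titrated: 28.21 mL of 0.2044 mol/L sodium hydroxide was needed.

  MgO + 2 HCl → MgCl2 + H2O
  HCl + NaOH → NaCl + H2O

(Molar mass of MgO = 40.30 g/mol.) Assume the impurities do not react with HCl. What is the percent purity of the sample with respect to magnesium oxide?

58.19 %

n(HCl) added = 0.1008 × 0.3569 = 0.03598 mol
n(NaOH) used in back-titration = 0.02821 × 0.2044 = 5.766 × 10^-3 mol
n(HCl) left over = 5.766 × 10^-3 mol (1:1 ratio)
n(HCl) consumed by analyte = 0.03598 − 5.766 × 10^-3 = 0.03021 mol
From the 1:2 ratio, n(MgO) = 1/2 × 0.03021 = 0.01510 mol
mass of MgO = 0.01510 × 40.30 = 0.6087 g
% MgO = 0.6087 / 1.046 × 100 = 58.19 %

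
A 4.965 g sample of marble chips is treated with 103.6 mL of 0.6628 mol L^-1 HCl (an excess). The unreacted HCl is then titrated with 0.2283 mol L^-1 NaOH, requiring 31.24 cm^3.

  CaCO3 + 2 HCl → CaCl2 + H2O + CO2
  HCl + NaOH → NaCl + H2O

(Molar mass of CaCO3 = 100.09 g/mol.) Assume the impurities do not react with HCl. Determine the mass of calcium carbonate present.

3.079 g

n(HCl) added = 0.1036 × 0.6628 = 0.06867 mol
n(NaOH) used in back-titration = 0.03124 × 0.2283 = 7.132 × 10^-3 mol
n(HCl) left over = 7.132 × 10^-3 mol (1:1 ratio)
n(HCl) consumed by analyte = 0.06867 − 7.132 × 10^-3 = 0.06153 mol
From the 1:2 ratio, n(CaCO3) = 1/2 × 0.06153 = 0.03077 mol
mass of CaCO3 = 0.03077 × 100.09 = 3.079 g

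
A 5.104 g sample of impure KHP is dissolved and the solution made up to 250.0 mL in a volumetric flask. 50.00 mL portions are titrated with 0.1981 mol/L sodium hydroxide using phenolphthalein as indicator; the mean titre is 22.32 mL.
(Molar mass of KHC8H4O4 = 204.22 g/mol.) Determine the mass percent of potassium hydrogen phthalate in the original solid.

88.46 %

KHC8H4O4 + NaOH → KNaC8H4O4 + H2O
n(NaOH) per titration = 0.02232 × 0.1981 = 4.422 × 10^-3 mol
n(KHC8H4O4) in each aliquot = 4.422 × 10^-3 mol (1:1 ratio)
n(KHC8H4O4) in the whole flask = 4.422 × 10^-3 × 250.0/50.00 = 0.02211 mol
mass of KHC8H4O4 = 0.02211 × 204.22 = 4.515 g
% KHC8H4O4 = 4.515 / 5.104 × 100 = 88.46 %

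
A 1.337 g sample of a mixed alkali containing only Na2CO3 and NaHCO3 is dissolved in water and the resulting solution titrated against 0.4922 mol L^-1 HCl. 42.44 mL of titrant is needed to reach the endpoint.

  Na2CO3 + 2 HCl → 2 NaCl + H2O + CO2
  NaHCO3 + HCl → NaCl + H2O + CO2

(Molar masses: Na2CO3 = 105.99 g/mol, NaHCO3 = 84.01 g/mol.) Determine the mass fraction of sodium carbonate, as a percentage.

n(HCl) = 0.04244 × 0.4922 = 0.02089 mol
Let x = n(Na2CO3), y = n(NaHCO3).
Titrant: 2x + 1y = 0.02089;  mass: 105.99x + 84.01y = 1.337
Solving, x = 6.737 × 10^-3 mol, y = 7.415 × 10^-3 mol
mass of Na2CO3 = 6.737 × 10^-3 × 105.99 = 0.7140 g
% Na2CO3 = 0.7140 / 1.337 × 100 = 53.41 %

53.41 %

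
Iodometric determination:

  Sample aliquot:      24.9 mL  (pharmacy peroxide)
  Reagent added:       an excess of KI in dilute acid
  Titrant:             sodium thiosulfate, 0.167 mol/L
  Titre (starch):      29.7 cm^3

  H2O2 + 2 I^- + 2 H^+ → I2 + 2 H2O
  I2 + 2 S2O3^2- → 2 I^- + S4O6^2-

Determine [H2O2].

n(S2O3^2-) = 0.0297 × 0.167 = 4.96 × 10^-3 mol
n(I2) = n(S2O3^2-)/2 = 2.48 × 10^-3 mol
n(H2O2) in the aliquot = 2.48 × 10^-3 mol (1:1 ratio)
[H2O2] = 2.48 × 10^-3 / 0.0249 = 0.0996 mol/L

0.0996 mol/L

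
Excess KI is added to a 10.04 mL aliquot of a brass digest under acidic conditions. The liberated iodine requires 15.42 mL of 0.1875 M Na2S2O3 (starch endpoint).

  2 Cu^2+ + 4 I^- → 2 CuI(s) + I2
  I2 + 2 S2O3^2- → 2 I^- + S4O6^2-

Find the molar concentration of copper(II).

0.2880 M

n(S2O3^2-) = 0.01542 × 0.1875 = 2.891 × 10^-3 mol
n(I2) = n(S2O3^2-)/2 = 1.446 × 10^-3 mol
From the 2:1 ratio, n(Cu2+) in the aliquot = 2/1 × 1.446 × 10^-3 = 2.891 × 10^-3 mol
[Cu2+] = 2.891 × 10^-3 / 0.01004 = 0.2880 mol/L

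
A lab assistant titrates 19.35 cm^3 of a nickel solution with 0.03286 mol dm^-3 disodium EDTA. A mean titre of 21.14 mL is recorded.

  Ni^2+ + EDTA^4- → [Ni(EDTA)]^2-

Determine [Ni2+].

n(EDTA) = 0.02114 L × 0.03286 mol/L = 6.947 × 10^-4 mol
n(Ni2+) = 6.947 × 10^-4 mol (1:1 mole ratio)
[Ni2+] = 6.947 × 10^-4 mol / 0.01935 L = 0.03590 mol/L

0.03590 mol/L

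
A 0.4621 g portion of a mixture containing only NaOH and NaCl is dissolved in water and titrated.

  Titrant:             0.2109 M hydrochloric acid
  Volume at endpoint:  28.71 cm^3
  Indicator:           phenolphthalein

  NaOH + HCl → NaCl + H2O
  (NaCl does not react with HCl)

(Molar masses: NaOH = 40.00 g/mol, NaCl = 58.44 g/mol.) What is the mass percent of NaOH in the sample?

52.41 %

n(HCl) = 0.02871 × 0.2109 = 6.055 × 10^-3 mol
Let x = n(NaOH), y = n(NaCl).
Titrant: 1x = 6.055 × 10^-3;  mass: 40.00x + 58.44y = 0.4621
Solving, x = 6.055 × 10^-3 mol, y = 3.763 × 10^-3 mol
mass of NaOH = 6.055 × 10^-3 × 40.00 = 0.2422 g
% NaOH = 0.2422 / 0.4621 × 100 = 52.41 %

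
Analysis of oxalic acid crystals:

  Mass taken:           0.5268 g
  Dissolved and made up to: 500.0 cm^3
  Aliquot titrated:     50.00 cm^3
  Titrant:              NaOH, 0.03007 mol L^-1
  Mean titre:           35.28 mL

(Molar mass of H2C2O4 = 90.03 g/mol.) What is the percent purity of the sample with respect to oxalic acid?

90.65 %

H2C2O4 + 2 NaOH → Na2C2O4 + 2 H2O
n(NaOH) per titration = 0.03528 × 0.03007 = 1.061 × 10^-3 mol
From the 1:2 ratio, n(H2C2O4) in each aliquot = 1/2 × 1.061 × 10^-3 = 5.304 × 10^-4 mol
n(H2C2O4) in the whole flask = 5.304 × 10^-4 × 500.0/50.00 = 5.304 × 10^-3 mol
mass of H2C2O4 = 5.304 × 10^-3 × 90.03 = 0.4776 g
% H2C2O4 = 0.4776 / 0.5268 × 100 = 90.65 %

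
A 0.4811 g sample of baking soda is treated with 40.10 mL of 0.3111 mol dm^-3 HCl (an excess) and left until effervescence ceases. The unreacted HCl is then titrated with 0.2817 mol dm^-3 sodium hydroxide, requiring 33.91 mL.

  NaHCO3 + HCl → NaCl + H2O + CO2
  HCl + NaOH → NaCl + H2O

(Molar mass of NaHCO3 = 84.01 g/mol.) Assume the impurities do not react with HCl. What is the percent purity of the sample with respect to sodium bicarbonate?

51.04 %

n(HCl) added = 0.04010 × 0.3111 = 0.01248 mol
n(NaOH) used in back-titration = 0.03391 × 0.2817 = 9.552 × 10^-3 mol
n(HCl) left over = 9.552 × 10^-3 mol (1:1 ratio)
n(HCl) consumed by analyte = 0.01248 − 9.552 × 10^-3 = 2.923 × 10^-3 mol
n(NaHCO3) = 2.923 × 10^-3 mol (1:1 ratio)
mass of NaHCO3 = 2.923 × 10^-3 × 84.01 = 0.2455 g
% NaHCO3 = 0.2455 / 0.4811 × 100 = 51.04 %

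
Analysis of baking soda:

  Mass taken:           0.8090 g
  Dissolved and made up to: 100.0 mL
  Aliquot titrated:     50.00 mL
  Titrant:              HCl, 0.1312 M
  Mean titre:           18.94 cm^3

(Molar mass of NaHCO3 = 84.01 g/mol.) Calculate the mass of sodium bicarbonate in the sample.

0.4175 g

NaHCO3 + HCl → NaCl + H2O + CO2
n(HCl) per titration = 0.01894 × 0.1312 = 2.485 × 10^-3 mol
n(NaHCO3) in each aliquot = 2.485 × 10^-3 mol (1:1 ratio)
n(NaHCO3) in the whole flask = 2.485 × 10^-3 × 100.0/50.00 = 4.970 × 10^-3 mol
mass of NaHCO3 = 4.970 × 10^-3 × 84.01 = 0.4175 g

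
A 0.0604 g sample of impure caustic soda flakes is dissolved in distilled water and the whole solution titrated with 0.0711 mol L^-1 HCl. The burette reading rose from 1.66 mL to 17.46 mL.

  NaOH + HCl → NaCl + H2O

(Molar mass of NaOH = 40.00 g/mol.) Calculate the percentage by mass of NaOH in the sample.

n(HCl) = 0.0158 L × 0.0711 mol/L = 1.12 × 10^-3 mol
n(NaOH) = 1.12 × 10^-3 mol (1:1 ratio)
mass of NaOH = 1.12 × 10^-3 × 40.00 g/mol = 0.0449 g
% NaOH = 0.0449 / 0.0604 × 100 = 74.4 %

74.4 %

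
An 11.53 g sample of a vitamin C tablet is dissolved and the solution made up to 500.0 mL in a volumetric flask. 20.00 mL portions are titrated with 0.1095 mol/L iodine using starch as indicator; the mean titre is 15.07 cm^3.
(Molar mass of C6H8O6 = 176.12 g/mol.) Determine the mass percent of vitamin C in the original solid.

C6H8O6 + I2 → C6H6O6 + 2 HI
n(I2) per titration = 0.01507 × 0.1095 = 1.650 × 10^-3 mol
n(C6H8O6) in each aliquot = 1.650 × 10^-3 mol (1:1 ratio)
n(C6H8O6) in the whole flask = 1.650 × 10^-3 × 500.0/20.00 = 0.04125 mol
mass of C6H8O6 = 0.04125 × 176.12 = 7.266 g
% C6H8O6 = 7.266 / 11.53 × 100 = 63.02 %

63.02 %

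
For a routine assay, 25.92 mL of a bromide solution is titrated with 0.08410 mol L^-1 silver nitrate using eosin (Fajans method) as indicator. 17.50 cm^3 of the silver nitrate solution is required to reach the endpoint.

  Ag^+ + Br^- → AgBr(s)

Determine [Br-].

0.05678 mol/L

n(AgNO3) = 0.01750 L × 0.08410 mol/L = 1.472 × 10^-3 mol
n(Br-) = 1.472 × 10^-3 mol (1:1 mole ratio)
[Br-] = 1.472 × 10^-3 mol / 0.02592 L = 0.05678 mol/L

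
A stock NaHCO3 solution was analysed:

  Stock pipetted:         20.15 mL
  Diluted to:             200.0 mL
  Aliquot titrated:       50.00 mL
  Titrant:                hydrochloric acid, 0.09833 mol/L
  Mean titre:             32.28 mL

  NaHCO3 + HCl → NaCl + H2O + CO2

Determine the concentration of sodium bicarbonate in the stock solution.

0.6301 mol/L

n(HCl) = 0.03228 × 0.09833 = 3.174 × 10^-3 mol
n(NaHCO3) in the aliquot = 3.174 × 10^-3 mol (1:1 ratio)
[NaHCO3]_dilute = 3.174 × 10^-3 / 0.05000 = 0.06348 mol/L
Dilution factor = 200.0 / 20.15 = 9.926
[NaHCO3]_stock = 0.06348 × 9.926 = 0.6301 mol/L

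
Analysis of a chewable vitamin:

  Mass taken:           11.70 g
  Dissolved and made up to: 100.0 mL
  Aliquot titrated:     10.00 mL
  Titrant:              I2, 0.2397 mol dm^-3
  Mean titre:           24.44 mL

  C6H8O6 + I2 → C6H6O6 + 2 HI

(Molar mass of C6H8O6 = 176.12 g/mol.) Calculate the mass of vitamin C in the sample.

n(I2) per titration = 0.02444 × 0.2397 = 5.858 × 10^-3 mol
n(C6H8O6) in each aliquot = 5.858 × 10^-3 mol (1:1 ratio)
n(C6H8O6) in the whole flask = 5.858 × 10^-3 × 100.0/10.00 = 0.05858 mol
mass of C6H8O6 = 0.05858 × 176.12 = 10.32 g

10.32 g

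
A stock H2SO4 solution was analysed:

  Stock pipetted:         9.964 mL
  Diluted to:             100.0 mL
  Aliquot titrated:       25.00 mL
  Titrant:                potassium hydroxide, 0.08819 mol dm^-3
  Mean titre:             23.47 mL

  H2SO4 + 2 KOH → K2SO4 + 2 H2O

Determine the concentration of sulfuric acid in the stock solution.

n(KOH) = 0.02347 × 0.08819 = 2.070 × 10^-3 mol
From the 1:2 ratio, n(H2SO4) in the aliquot = 1/2 × 2.070 × 10^-3 = 1.035 × 10^-3 mol
[H2SO4]_dilute = 1.035 × 10^-3 / 0.02500 = 0.04140 mol/L
Dilution factor = 100.0 / 9.964 = 10.04
[H2SO4]_stock = 0.04140 × 10.04 = 0.4155 mol/L

0.4155 mol/L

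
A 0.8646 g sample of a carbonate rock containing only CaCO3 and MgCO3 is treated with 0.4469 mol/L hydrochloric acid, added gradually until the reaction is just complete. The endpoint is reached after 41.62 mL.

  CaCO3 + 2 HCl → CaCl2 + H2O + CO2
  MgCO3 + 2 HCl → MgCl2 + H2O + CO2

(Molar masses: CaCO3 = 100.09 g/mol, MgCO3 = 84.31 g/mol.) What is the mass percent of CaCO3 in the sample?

59.07 %

n(HCl) = 0.04162 × 0.4469 = 0.01860 mol
Let x = n(CaCO3), y = n(MgCO3).
Titrant: 2x + 2y = 0.01860;  mass: 100.09x + 84.31y = 0.8646
Solving, x = 5.103 × 10^-3 mol, y = 4.197 × 10^-3 mol
mass of CaCO3 = 5.103 × 10^-3 × 100.09 = 0.5107 g
% CaCO3 = 0.5107 / 0.8646 × 100 = 59.07 %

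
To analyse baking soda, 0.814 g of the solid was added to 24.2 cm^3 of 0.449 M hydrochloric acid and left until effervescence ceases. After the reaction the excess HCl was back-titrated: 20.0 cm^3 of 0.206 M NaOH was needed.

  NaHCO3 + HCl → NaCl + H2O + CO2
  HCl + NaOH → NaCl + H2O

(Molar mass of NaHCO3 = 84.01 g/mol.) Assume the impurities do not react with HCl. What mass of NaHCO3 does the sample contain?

0.567 g

n(HCl) added = 0.0242 × 0.449 = 0.0109 mol
n(NaOH) used in back-titration = 0.0200 × 0.206 = 4.12 × 10^-3 mol
n(HCl) left over = 4.12 × 10^-3 mol (1:1 ratio)
n(HCl) consumed by analyte = 0.0109 − 4.12 × 10^-3 = 6.75 × 10^-3 mol
n(NaHCO3) = 6.75 × 10^-3 mol (1:1 ratio)
mass of NaHCO3 = 6.75 × 10^-3 × 84.01 = 0.567 g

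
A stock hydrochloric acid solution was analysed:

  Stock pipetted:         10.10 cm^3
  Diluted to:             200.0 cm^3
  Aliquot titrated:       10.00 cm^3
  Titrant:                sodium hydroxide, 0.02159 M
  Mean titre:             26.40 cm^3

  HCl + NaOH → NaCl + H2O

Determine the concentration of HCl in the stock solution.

1.129 M

n(NaOH) = 0.02640 × 0.02159 = 5.700 × 10^-4 mol
n(HCl) in the aliquot = 5.700 × 10^-4 mol (1:1 ratio)
[HCl]_dilute = 5.700 × 10^-4 / 0.01000 = 0.05700 mol/L
Dilution factor = 200.0 / 10.10 = 19.80
[HCl]_stock = 0.05700 × 19.80 = 1.129 mol/L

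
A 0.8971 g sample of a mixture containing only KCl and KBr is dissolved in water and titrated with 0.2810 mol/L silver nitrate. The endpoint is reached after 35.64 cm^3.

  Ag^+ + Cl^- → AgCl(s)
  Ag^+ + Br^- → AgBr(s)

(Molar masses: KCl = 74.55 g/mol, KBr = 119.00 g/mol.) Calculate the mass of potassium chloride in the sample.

n(AgNO3) = 0.03564 × 0.2810 = 0.01001 mol
Let x = n(KCl), y = n(KBr).
Titrant: 1x + 1y = 0.01001;  mass: 74.55x + 119.00y = 0.8971
Solving, x = 6.629 × 10^-3 mol, y = 3.386 × 10^-3 mol
mass of KCl = 6.629 × 10^-3 × 74.55 = 0.4942 g

0.4942 g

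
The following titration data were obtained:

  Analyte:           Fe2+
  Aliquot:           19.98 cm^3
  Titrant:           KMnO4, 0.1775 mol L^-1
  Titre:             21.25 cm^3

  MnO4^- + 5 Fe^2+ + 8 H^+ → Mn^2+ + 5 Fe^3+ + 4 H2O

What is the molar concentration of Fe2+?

n(KMnO4) = 0.02125 L × 0.1775 mol/L = 3.772 × 10^-3 mol
From the 5:1 mole ratio, n(Fe2+) = 5/1 × 3.772 × 10^-3 = 0.01886 mol
[Fe2+] = 0.01886 mol / 0.01998 L = 0.9439 mol/L

0.9439 mol/L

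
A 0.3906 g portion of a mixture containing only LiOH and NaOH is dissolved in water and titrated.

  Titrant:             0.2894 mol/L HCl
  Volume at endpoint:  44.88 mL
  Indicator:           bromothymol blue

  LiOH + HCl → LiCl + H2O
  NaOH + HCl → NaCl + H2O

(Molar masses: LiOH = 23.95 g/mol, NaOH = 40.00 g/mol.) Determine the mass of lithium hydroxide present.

0.1924 g

n(HCl) = 0.04488 × 0.2894 = 0.01299 mol
Let x = n(LiOH), y = n(NaOH).
Titrant: 1x + 1y = 0.01299;  mass: 23.95x + 40.00y = 0.3906
Solving, x = 8.033 × 10^-3 mol, y = 4.955 × 10^-3 mol
mass of LiOH = 8.033 × 10^-3 × 23.95 = 0.1924 g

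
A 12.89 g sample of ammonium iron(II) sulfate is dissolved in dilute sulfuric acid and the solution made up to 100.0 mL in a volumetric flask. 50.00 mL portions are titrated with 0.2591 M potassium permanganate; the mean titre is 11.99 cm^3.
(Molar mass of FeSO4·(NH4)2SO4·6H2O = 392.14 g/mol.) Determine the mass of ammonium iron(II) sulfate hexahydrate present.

12.18 g

MnO4^- + 5 Fe^2+ + 8 H^+ → Mn^2+ + 5 Fe^3+ + 4 H2O
n(KMnO4) per titration = 0.01199 × 0.2591 = 3.107 × 10^-3 mol
From the 5:1 ratio, n(FeSO4·(NH4)2SO4·6H2O) in each aliquot = 5/1 × 3.107 × 10^-3 = 0.01553 mol
n(FeSO4·(NH4)2SO4·6H2O) in the whole flask = 0.01553 × 100.0/50.00 = 0.03107 mol
mass of FeSO4·(NH4)2SO4·6H2O = 0.03107 × 392.14 = 12.18 g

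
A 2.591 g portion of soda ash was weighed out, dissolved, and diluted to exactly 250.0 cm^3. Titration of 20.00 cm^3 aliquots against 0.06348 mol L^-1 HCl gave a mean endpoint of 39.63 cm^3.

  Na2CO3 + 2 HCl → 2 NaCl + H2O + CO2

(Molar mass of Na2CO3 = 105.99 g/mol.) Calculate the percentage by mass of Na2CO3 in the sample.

n(HCl) per titration = 0.03963 × 0.06348 = 2.516 × 10^-3 mol
From the 1:2 ratio, n(Na2CO3) in each aliquot = 1/2 × 2.516 × 10^-3 = 1.258 × 10^-3 mol
n(Na2CO3) in the whole flask = 1.258 × 10^-3 × 250.0/20.00 = 0.01572 mol
mass of Na2CO3 = 0.01572 × 105.99 = 1.667 g
% Na2CO3 = 1.667 / 2.591 × 100 = 64.32 %

64.32 %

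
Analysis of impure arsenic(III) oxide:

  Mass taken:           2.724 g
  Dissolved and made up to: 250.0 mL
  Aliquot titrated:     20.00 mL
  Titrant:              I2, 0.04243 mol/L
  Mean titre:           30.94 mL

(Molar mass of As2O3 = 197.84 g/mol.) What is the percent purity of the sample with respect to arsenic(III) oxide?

As2O3 + 2 I2 + 2 H2O → As2O5 + 4 HI
n(I2) per titration = 0.03094 × 0.04243 = 1.313 × 10^-3 mol
From the 1:2 ratio, n(As2O3) in each aliquot = 1/2 × 1.313 × 10^-3 = 6.564 × 10^-4 mol
n(As2O3) in the whole flask = 6.564 × 10^-4 × 250.0/20.00 = 8.205 × 10^-3 mol
mass of As2O3 = 8.205 × 10^-3 × 197.84 = 1.623 g
% As2O3 = 1.623 / 2.724 × 100 = 59.59 %

59.59 %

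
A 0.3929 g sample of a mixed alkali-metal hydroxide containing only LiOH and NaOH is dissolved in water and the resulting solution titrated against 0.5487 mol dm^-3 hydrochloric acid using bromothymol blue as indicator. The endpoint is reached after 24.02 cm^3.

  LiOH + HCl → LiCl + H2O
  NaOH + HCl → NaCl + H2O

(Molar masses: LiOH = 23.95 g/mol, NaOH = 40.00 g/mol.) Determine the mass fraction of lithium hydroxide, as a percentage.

n(HCl) = 0.02402 × 0.5487 = 0.01318 mol
Let x = n(LiOH), y = n(NaOH).
Titrant: 1x + 1y = 0.01318;  mass: 23.95x + 40.00y = 0.3929
Solving, x = 8.367 × 10^-3 mol, y = 4.813 × 10^-3 mol
mass of LiOH = 8.367 × 10^-3 × 23.95 = 0.2004 g
% LiOH = 0.2004 / 0.3929 × 100 = 51.00 %

51.00 %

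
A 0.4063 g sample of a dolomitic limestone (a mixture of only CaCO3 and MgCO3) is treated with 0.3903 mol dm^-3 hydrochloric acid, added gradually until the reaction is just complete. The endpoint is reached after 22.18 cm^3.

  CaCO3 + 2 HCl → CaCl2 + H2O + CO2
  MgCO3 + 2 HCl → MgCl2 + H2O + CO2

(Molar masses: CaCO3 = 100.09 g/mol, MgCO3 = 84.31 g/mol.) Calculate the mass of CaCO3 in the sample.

0.2624 g

n(HCl) = 0.02218 × 0.3903 = 8.657 × 10^-3 mol
Let x = n(CaCO3), y = n(MgCO3).
Titrant: 2x + 2y = 8.657 × 10^-3;  mass: 100.09x + 84.31y = 0.4063
Solving, x = 2.622 × 10^-3 mol, y = 1.707 × 10^-3 mol
mass of CaCO3 = 2.622 × 10^-3 × 100.09 = 0.2624 g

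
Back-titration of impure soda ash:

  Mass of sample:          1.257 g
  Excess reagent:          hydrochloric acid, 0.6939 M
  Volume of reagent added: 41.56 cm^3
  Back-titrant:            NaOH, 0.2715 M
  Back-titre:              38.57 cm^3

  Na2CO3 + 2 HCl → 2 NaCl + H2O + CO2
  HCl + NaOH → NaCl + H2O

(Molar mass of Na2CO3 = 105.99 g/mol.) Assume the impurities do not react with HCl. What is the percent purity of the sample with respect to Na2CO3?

77.43 %

n(HCl) added = 0.04156 × 0.6939 = 0.02884 mol
n(NaOH) used in back-titration = 0.03857 × 0.2715 = 0.01047 mol
n(HCl) left over = 0.01047 mol (1:1 ratio)
n(HCl) consumed by analyte = 0.02884 − 0.01047 = 0.01837 mol
From the 1:2 ratio, n(Na2CO3) = 1/2 × 0.01837 = 9.183 × 10^-3 mol
mass of Na2CO3 = 9.183 × 10^-3 × 105.99 = 0.9733 g
% Na2CO3 = 0.9733 / 1.257 × 100 = 77.43 %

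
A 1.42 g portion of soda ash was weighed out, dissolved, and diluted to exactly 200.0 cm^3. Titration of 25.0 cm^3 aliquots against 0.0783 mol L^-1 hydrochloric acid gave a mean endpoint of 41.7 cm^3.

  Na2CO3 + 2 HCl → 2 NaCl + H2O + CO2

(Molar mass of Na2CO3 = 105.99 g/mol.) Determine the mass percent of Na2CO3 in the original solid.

n(HCl) per titration = 0.0417 × 0.0783 = 3.27 × 10^-3 mol
From the 1:2 ratio, n(Na2CO3) in each aliquot = 1/2 × 3.27 × 10^-3 = 1.63 × 10^-3 mol
n(Na2CO3) in the whole flask = 1.63 × 10^-3 × 200.0/25.0 = 0.0131 mol
mass of Na2CO3 = 0.0131 × 105.99 = 1.38 g
% Na2CO3 = 1.38 / 1.42 × 100 = 97.5 %

97.5 %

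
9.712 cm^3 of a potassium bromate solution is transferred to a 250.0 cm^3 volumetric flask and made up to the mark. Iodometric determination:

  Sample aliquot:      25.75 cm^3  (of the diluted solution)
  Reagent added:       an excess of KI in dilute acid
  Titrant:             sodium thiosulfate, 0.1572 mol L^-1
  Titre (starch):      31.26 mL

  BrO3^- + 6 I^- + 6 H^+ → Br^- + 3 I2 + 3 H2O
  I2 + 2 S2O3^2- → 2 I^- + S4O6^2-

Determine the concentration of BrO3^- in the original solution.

n(S2O3^2-) = 0.03126 × 0.1572 = 4.914 × 10^-3 mol
n(I2) = n(S2O3^2-)/2 = 2.457 × 10^-3 mol
From the 1:3 ratio, n(BrO3^-) in the aliquot = 1/3 × 2.457 × 10^-3 = 8.190 × 10^-4 mol
[BrO3^-]_dilute = 8.190 × 10^-4 / 0.02575 = 0.03181 mol/L
[BrO3^-]_original = 0.03181 × 250.0/9.712 = 0.8187 mol/L

0.8187 mol/L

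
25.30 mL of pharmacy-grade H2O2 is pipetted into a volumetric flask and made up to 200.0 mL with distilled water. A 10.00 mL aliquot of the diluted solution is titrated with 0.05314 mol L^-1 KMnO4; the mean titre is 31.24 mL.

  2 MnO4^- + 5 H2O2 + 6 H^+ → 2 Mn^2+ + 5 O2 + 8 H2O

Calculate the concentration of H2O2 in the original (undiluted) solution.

3.281 mol/L

n(KMnO4) = 0.03124 × 0.05314 = 1.660 × 10^-3 mol
From the 5:2 ratio, n(H2O2) in the aliquot = 5/2 × 1.660 × 10^-3 = 4.150 × 10^-3 mol
[H2O2]_dilute = 4.150 × 10^-3 / 0.01000 = 0.4150 mol/L
Dilution factor = 200.0 / 25.30 = 7.905
[H2O2]_stock = 0.4150 × 7.905 = 3.281 mol/L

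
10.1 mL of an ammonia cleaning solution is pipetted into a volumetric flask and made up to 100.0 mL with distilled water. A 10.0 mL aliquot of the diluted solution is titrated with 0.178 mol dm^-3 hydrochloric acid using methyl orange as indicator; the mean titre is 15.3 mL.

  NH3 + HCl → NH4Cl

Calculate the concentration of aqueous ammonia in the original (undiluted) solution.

2.70 mol/L

n(HCl) = 0.0153 × 0.178 = 2.72 × 10^-3 mol
n(NH3) in the aliquot = 2.72 × 10^-3 mol (1:1 ratio)
[NH3]_dilute = 2.72 × 10^-3 / 0.0100 = 0.272 mol/L
Dilution factor = 100.0 / 10.1 = 9.901
[NH3]_stock = 0.272 × 9.901 = 2.70 mol/L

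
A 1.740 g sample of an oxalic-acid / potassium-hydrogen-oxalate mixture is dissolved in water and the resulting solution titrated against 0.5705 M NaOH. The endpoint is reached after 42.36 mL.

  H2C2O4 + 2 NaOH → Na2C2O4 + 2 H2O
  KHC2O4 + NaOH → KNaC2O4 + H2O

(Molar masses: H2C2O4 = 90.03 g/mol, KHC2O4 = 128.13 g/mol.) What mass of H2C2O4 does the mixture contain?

n(NaOH) = 0.04236 × 0.5705 = 0.02417 mol
Let x = n(H2C2O4), y = n(KHC2O4).
Titrant: 2x + 1y = 0.02417;  mass: 90.03x + 128.13y = 1.740
Solving, x = 8.160 × 10^-3 mol, y = 7.846 × 10^-3 mol
mass of H2C2O4 = 8.160 × 10^-3 × 90.03 = 0.7346 g

0.7346 g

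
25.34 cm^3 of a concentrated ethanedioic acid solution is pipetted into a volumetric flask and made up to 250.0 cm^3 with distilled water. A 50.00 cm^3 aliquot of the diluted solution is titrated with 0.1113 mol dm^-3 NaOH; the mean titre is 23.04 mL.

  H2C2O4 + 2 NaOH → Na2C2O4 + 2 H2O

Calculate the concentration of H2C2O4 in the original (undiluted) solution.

n(NaOH) = 0.02304 × 0.1113 = 2.564 × 10^-3 mol
From the 1:2 ratio, n(H2C2O4) in the aliquot = 1/2 × 2.564 × 10^-3 = 1.282 × 10^-3 mol
[H2C2O4]_dilute = 1.282 × 10^-3 / 0.05000 = 0.02564 mol/L
Dilution factor = 250.0 / 25.34 = 9.866
[H2C2O4]_stock = 0.02564 × 9.866 = 0.2530 mol/L

0.2530 mol/L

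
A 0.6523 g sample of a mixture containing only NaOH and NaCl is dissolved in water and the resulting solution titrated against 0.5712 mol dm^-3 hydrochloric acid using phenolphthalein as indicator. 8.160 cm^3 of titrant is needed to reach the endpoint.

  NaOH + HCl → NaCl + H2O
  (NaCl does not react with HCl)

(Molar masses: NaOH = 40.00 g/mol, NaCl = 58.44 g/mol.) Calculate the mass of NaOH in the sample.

n(HCl) = 0.008160 × 0.5712 = 4.661 × 10^-3 mol
Let x = n(NaOH), y = n(NaCl).
Titrant: 1x = 4.661 × 10^-3;  mass: 40.00x + 58.44y = 0.6523
Solving, x = 4.661 × 10^-3 mol, y = 7.972 × 10^-3 mol
mass of NaOH = 4.661 × 10^-3 × 40.00 = 0.1864 g

0.1864 g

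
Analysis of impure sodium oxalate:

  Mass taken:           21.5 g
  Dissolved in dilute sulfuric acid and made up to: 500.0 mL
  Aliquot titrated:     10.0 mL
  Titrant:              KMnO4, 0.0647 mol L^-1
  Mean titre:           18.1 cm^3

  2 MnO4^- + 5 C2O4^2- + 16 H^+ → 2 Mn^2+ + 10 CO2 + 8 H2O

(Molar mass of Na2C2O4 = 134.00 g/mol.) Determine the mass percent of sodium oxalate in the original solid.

91.2 %

n(KMnO4) per titration = 0.0181 × 0.0647 = 1.17 × 10^-3 mol
From the 5:2 ratio, n(Na2C2O4) in each aliquot = 5/2 × 1.17 × 10^-3 = 2.93 × 10^-3 mol
n(Na2C2O4) in the whole flask = 2.93 × 10^-3 × 500.0/10.0 = 0.146 mol
mass of Na2C2O4 = 0.146 × 134.00 = 19.6 g
% Na2C2O4 = 19.6 / 21.5 × 100 = 91.2 %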